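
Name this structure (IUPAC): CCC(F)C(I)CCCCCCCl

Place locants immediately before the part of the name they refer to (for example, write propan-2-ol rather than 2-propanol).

1-chloro-8-fluoro-7-iododecane

The parent chain contains 10 carbons (decane).
The numbering direction is chosen so that the substituent locant set {1,7,8} is lower than {3,4,10} at the first point of difference.
That gives a chloro group at C-1; a fluoro group at C-8; an iodo group at C-7.
Substituent prefixes are cited in alphabetical order (multiplying prefixes like di-/tri- are ignored for ordering).
The name is 1-chloro-8-fluoro-7-iododecane.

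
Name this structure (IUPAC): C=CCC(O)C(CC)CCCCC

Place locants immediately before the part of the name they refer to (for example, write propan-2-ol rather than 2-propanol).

The longest chain bearing the –OH group and the multiple bond is 10 carbons long (decane).
The highest-priority functional group is an alcohol (–OH), so the name ends in -ol.
The chain contains a C=C double bond, so the unsaturation ending is -ene.
Number the chain so that numbering from this end puts the hydroxyl group at C-4 rather than C-7.
With this numbering: the hydroxyl at C-4; the double bond between C-1 and C-2; an ethyl group at C-5.
Assembling the pieces gives 5-ethyldec-1-en-4-ol.

5-ethyldec-1-en-4-ol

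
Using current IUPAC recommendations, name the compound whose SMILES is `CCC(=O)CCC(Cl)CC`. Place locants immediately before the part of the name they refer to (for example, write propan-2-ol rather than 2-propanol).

The longest carbon chain that includes the carbonyl has 8 carbons, so the parent hydride is octane.
The principal characteristic group is a ketone (C=O on an internal carbon), named with the suffix -one.
Number the chain so that numbering from this end puts the carbonyl group at C-3 rather than C-6.
With this numbering: the carbonyl at C-3; a chloro group at C-6.
Assembling the pieces gives 6-chlorooctan-3-one.

6-chlorooctan-3-one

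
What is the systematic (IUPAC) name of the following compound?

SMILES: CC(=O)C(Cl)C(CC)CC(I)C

3-chloro-4-ethyl-6-iodoheptan-2-one

Counting along the main chain through the carbonyl gives 7 carbons: the parent is heptane.
A ketone (C=O on an internal carbon) is the principal characteristic group, giving the suffix -one.
Choose the numbering such that numbering from this end puts the carbonyl group at C-2 rather than C-6.
With this numbering: the carbonyl at C-2; a chloro group at C-3; an ethyl group at C-4; an iodo group at C-6.
Prefixes are listed alphabetically: chloro, ethyl, iodo.
Putting it together: 3-chloro-4-ethyl-6-iodoheptan-2-one.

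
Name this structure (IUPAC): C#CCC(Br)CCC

The longest carbon chain that includes the multiple bond has 7 carbons, so the parent hydride is heptane.
The chain contains a C≡C triple bond, so the unsaturation ending is -yne.
Number the chain so that numbering from this end puts the triple bond at C-1 rather than C-6.
That gives the triple bond between C-1 and C-2; a bromo group at C-4.
Putting it together: 4-bromohept-1-yne.

4-bromohept-1-yne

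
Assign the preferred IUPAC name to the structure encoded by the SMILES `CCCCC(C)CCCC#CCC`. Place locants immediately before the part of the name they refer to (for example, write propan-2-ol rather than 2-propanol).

The longest carbon chain that includes the multiple bond has 12 carbons, so the parent hydride is dodecane.
There is one C≡C triple bond, indicated by the ending -yne.
The numbering direction is chosen so that numbering from this end puts the triple bond at C-3 rather than C-9.
That gives the triple bond between C-3 and C-4; a methyl group at C-8.
The name is 8-methyldodec-3-yne.

8-methyldodec-3-yne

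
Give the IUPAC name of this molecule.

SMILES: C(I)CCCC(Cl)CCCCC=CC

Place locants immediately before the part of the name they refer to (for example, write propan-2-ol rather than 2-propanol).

8-chloro-12-iodododec-2-ene

Counting along the main chain through the multiple bond gives 12 carbons: the parent is dodecane.
A C=C double bond in the chain gives the infix -ene-.
Number the chain so that numbering from this end puts the double bond at C-2 rather than C-10.
That gives the double bond between C-2 and C-3; a chloro group at C-8; an iodo group at C-12.
Substituent prefixes are cited in alphabetical order (multiplying prefixes like di-/tri- are ignored for ordering).
The name is 8-chloro-12-iodododec-2-ene.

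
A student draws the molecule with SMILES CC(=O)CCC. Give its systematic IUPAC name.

The longest chain bearing the carbonyl is 5 carbons long (pentane).
The highest-priority functional group is a ketone (C=O on an internal carbon), so the name ends in -one.
Number the chain so that numbering from this end puts the carbonyl group at C-2 rather than C-4.
That gives the carbonyl at C-2.
Assembling the pieces gives pentan-2-one.

pentan-2-one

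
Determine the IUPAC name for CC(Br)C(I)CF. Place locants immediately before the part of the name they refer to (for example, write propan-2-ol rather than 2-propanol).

The longest continuous carbon chain has 4 atoms, so the parent hydride is butane.
Number the chain so that the substituent locant set {1,2,3} is lower than {2,3,4} at the first point of difference.
This places a bromo group at C-3; a fluoro group at C-1; an iodo group at C-2.
Prefixes are listed alphabetically: bromo, fluoro, iodo.
The name is 3-bromo-1-fluoro-2-iodobutane.

3-bromo-1-fluoro-2-iodobutane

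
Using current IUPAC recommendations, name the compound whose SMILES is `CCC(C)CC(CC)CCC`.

5-ethyl-3-methyloctane

The longest carbon chain is 8 atoms: the parent is octane.
The numbering direction is chosen so that the substituent locant set {3,5} is lower than {4,6} at the first point of difference.
This places an ethyl group at C-5; a methyl group at C-3.
Prefixes are listed alphabetically: ethyl, methyl.
Putting it together: 5-ethyl-3-methyloctane.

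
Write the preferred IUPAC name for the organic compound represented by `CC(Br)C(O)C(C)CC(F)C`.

2-bromo-6-fluoro-4-methylheptan-3-ol

Counting along the main chain through the –OH group gives 7 carbons: the parent is heptane.
The principal characteristic group is an alcohol (–OH), named with the suffix -ol.
Choose the numbering such that numbering from this end puts the hydroxyl group at C-3 rather than C-5.
That gives the hydroxyl at C-3; a bromo group at C-2; a fluoro group at C-6; a methyl group at C-4.
Substituent prefixes are cited in alphabetical order (multiplying prefixes like di-/tri- are ignored for ordering).
Assembling the pieces gives 2-bromo-6-fluoro-4-methylheptan-3-ol.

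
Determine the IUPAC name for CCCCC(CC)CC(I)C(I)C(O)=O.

5-ethyl-2,3-diiodononanoic acid

Counting along the main chain through the –COOH group gives 9 carbons: the parent is nonane.
The principal characteristic group is a carboxylic acid (terminal –COOH), named with the suffix -oic acid.
Number the chain so that the carboxylic acid carbon is C-1 by definition.
This places an ethyl group at C-5; iodo groups at C-2 and C-3.
The substituents are ordered alphabetically, ignoring any di-/tri- multipliers.
Putting it together: 5-ethyl-2,3-diiodononanoic acid.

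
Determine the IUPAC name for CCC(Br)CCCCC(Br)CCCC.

3,8-dibromododecane

The parent chain contains 12 carbons (dodecane).
Choose the numbering such that the substituent locant set {3,8} is lower than {5,10} at the first point of difference.
With this numbering: bromo groups at C-3 and C-8.
The name is 3,8-dibromododecane.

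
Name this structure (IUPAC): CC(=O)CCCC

hexan-2-one

Counting along the main chain through the carbonyl gives 6 carbons: the parent is hexane.
The highest-priority functional group is a ketone (C=O on an internal carbon), so the name ends in -one.
Choose the numbering such that numbering from this end puts the carbonyl group at C-2 rather than C-5.
With this numbering: the carbonyl at C-2.
The name is hexan-2-one.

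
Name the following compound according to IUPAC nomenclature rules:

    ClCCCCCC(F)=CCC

9-chloro-4-fluoronon-3-ene

Counting along the main chain through the multiple bond gives 9 carbons: the parent is nonane.
A C=C double bond in the chain gives the infix -ene-.
Number the chain so that numbering from this end puts the double bond at C-3 rather than C-6.
That gives the double bond between C-3 and C-4; a chloro group at C-9; a fluoro group at C-4.
Substituent prefixes are cited in alphabetical order (multiplying prefixes like di-/tri- are ignored for ordering).
The name is 9-chloro-4-fluoronon-3-ene.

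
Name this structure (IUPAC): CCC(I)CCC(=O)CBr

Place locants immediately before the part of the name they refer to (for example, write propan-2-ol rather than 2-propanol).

1-bromo-5-iodoheptan-2-one

The longest carbon chain that includes the carbonyl has 7 carbons, so the parent hydride is heptane.
The highest-priority functional group is a ketone (C=O on an internal carbon), so the name ends in -one.
The numbering direction is chosen so that numbering from this end puts the carbonyl group at C-2 rather than C-6.
That gives the carbonyl at C-2; a bromo group at C-1; an iodo group at C-5.
The substituents are ordered alphabetically, ignoring any di-/tri- multipliers.
Putting it together: 1-bromo-5-iodoheptan-2-one.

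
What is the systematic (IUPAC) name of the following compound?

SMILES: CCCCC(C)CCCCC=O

6-methyldecanal

Counting along the main chain through the –CHO group gives 10 carbons: the parent is decane.
The highest-priority functional group is an aldehyde (terminal –CHO), so the name ends in -al.
The numbering direction is chosen so that the aldehyde carbon is C-1 by definition.
With this numbering: a methyl group at C-6.
Assembling the pieces gives 6-methyldecanal.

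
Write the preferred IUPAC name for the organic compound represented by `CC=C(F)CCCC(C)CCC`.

3-fluoro-7-methyldec-2-ene

Counting along the main chain through the multiple bond gives 10 carbons: the parent is decane.
The chain contains a C=C double bond, so the unsaturation ending is -ene.
The numbering direction is chosen so that numbering from this end puts the double bond at C-2 rather than C-8.
With this numbering: the double bond between C-2 and C-3; a fluoro group at C-3; a methyl group at C-7.
Prefixes are listed alphabetically: fluoro, methyl.
Putting it together: 3-fluoro-7-methyldec-2-ene.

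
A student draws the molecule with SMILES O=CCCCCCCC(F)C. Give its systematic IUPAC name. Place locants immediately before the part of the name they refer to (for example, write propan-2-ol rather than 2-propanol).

Counting along the main chain through the –CHO group gives 9 carbons: the parent is nonane.
The principal characteristic group is an aldehyde (terminal –CHO), named with the suffix -al.
Choose the numbering such that the aldehyde carbon is C-1 by definition.
That gives a fluoro group at C-8.
Putting it together: 8-fluorononanal.

8-fluorononanal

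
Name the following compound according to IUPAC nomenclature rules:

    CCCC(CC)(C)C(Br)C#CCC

5-bromo-6-ethyl-6-methylnon-3-yne

The longest chain bearing the multiple bond is 9 carbons long (nonane).
The chain contains a C≡C triple bond, so the unsaturation ending is -yne.
Number the chain so that numbering from this end puts the triple bond at C-3 rather than C-6.
With this numbering: the triple bond between C-3 and C-4; a bromo group at C-5; an ethyl group at C-6; a methyl group at C-6.
Prefixes are listed alphabetically: bromo, ethyl, methyl.
The name is 5-bromo-6-ethyl-6-methylnon-3-yne.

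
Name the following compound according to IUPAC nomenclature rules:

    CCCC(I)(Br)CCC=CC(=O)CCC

Counting along the main chain through the carbonyl and the multiple bond gives 12 carbons: the parent is dodecane.
The principal characteristic group is a ketone (C=O on an internal carbon), named with the suffix -one.
The chain contains a C=C double bond, so the unsaturation ending is -ene.
The numbering direction is chosen so that numbering from this end puts the carbonyl group at C-4 rather than C-9.
With this numbering: the carbonyl at C-4; the double bond between C-5 and C-6; a bromo group at C-9; an iodo group at C-9.
Substituent prefixes are cited in alphabetical order (multiplying prefixes like di-/tri- are ignored for ordering).
The name is 9-bromo-9-iodododec-5-en-4-one.

9-bromo-9-iodododec-5-en-4-one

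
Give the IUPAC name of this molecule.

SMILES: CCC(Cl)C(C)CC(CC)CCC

The longest carbon chain is 9 atoms: the parent is nonane.
The numbering direction is chosen so that the substituent locant set {3,4,6} is lower than {4,6,7} at the first point of difference.
This places a chloro group at C-3; an ethyl group at C-6; a methyl group at C-4.
Prefixes are listed alphabetically: chloro, ethyl, methyl.
The name is 3-chloro-6-ethyl-4-methylnonane.

3-chloro-6-ethyl-4-methylnonane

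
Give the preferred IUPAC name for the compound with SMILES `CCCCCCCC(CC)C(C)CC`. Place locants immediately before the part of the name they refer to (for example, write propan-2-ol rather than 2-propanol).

4-ethyl-3-methylundecane

The longest continuous carbon chain has 11 atoms, so the parent hydride is undecane.
Choose the numbering such that the substituent locant set {3,4} is lower than {8,9} at the first point of difference.
That gives an ethyl group at C-4; a methyl group at C-3.
The substituents are ordered alphabetically, ignoring any di-/tri- multipliers.
Assembling the pieces gives 4-ethyl-3-methylundecane.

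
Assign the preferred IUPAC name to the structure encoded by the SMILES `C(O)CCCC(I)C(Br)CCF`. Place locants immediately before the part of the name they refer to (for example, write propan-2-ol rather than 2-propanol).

6-bromo-8-fluoro-5-iodooctan-1-ol

The longest carbon chain that includes the –OH group has 8 carbons, so the parent hydride is octane.
The principal characteristic group is an alcohol (–OH), named with the suffix -ol.
Choose the numbering such that numbering from this end puts the hydroxyl group at C-1 rather than C-8.
With this numbering: the hydroxyl at C-1; a bromo group at C-6; a fluoro group at C-8; an iodo group at C-5.
Prefixes are listed alphabetically: bromo, fluoro, iodo.
The name is 6-bromo-8-fluoro-5-iodooctan-1-ol.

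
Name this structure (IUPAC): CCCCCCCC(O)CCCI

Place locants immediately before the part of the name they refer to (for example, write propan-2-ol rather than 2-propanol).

1-iodoundecan-4-ol

The longest chain bearing the –OH group is 11 carbons long (undecane).
The highest-priority functional group is an alcohol (–OH), so the name ends in -ol.
The numbering direction is chosen so that numbering from this end puts the hydroxyl group at C-4 rather than C-8.
With this numbering: the hydroxyl at C-4; an iodo group at C-1.
Putting it together: 1-iodoundecan-4-ol.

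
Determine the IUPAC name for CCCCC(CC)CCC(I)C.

The parent chain contains 9 carbons (nonane).
The numbering direction is chosen so that the substituent locant set {2,5} is lower than {5,8} at the first point of difference.
This places an ethyl group at C-5; an iodo group at C-2.
Prefixes are listed alphabetically: ethyl, iodo.
Putting it together: 5-ethyl-2-iodononane.

5-ethyl-2-iodononane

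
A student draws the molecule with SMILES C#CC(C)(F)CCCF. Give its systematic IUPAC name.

Counting along the main chain through the multiple bond gives 6 carbons: the parent is hexane.
There is one C≡C triple bond, indicated by the ending -yne.
Choose the numbering such that numbering from this end puts the triple bond at C-1 rather than C-5.
That gives the triple bond between C-1 and C-2; fluoro groups at C-3 and C-6; a methyl group at C-3.
Substituent prefixes are cited in alphabetical order (multiplying prefixes like di-/tri- are ignored for ordering).
Putting it together: 3,6-difluoro-3-methylhex-1-yne.

3,6-difluoro-3-methylhex-1-yne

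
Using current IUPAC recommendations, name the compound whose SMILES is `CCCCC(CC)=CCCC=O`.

The longest chain bearing the –CHO group and the multiple bond is 9 carbons long (nonane).
An aldehyde (terminal –CHO) is the principal characteristic group, giving the suffix -al.
The chain contains a C=C double bond, so the unsaturation ending is -ene.
Number the chain so that the aldehyde carbon is C-1 by definition.
With this numbering: the double bond between C-4 and C-5; an ethyl group at C-5.
The name is 5-ethylnon-4-enal.

5-ethylnon-4-enal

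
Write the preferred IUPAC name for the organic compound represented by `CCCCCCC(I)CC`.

3-iodononane

The longest continuous carbon chain has 9 atoms, so the parent hydride is nonane.
Choose the numbering such that the substituent locant set {3} is lower than {7} at the first point of difference.
This places an iodo group at C-3.
Assembling the pieces gives 3-iodononane.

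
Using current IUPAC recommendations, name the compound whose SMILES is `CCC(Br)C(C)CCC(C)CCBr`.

The longest carbon chain is 9 atoms: the parent is nonane.
Choose the numbering such that the substituent locant set {1,3,6,7} is lower than {3,4,7,9} at the first point of difference.
That gives bromo groups at C-1 and C-7; methyl groups at C-3 and C-6.
Substituent prefixes are cited in alphabetical order (multiplying prefixes like di-/tri- are ignored for ordering).
The name is 1,7-dibromo-3,6-dimethylnonane.

1,7-dibromo-3,6-dimethylnonane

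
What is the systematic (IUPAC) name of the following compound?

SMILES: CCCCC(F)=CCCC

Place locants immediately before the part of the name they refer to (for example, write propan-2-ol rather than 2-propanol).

5-fluoronon-4-ene

The longest carbon chain that includes the multiple bond has 9 carbons, so the parent hydride is nonane.
The chain contains a C=C double bond, so the unsaturation ending is -ene.
Choose the numbering such that numbering from this end puts the double bond at C-4 rather than C-5.
This places the double bond between C-4 and C-5; a fluoro group at C-5.
The name is 5-fluoronon-4-ene.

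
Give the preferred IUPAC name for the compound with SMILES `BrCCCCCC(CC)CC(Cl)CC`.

The longest continuous carbon chain has 10 atoms, so the parent hydride is decane.
The numbering direction is chosen so that the substituent locant set {1,6,8} is lower than {3,5,10} at the first point of difference.
That gives a bromo group at C-1; a chloro group at C-8; an ethyl group at C-6.
Prefixes are listed alphabetically: bromo, chloro, ethyl.
The name is 1-bromo-8-chloro-6-ethyldecane.

1-bromo-8-chloro-6-ethyldecane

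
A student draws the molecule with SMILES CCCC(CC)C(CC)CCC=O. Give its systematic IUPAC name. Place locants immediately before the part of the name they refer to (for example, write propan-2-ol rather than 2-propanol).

4,5-diethyloctanal

The longest chain bearing the –CHO group is 8 carbons long (octane).
The highest-priority functional group is an aldehyde (terminal –CHO), so the name ends in -al.
The numbering direction is chosen so that the aldehyde carbon is C-1 by definition.
This places ethyl groups at C-4 and C-5.
Assembling the pieces gives 4,5-diethyloctanal.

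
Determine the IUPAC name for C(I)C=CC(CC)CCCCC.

4-ethyl-1-iodonon-2-ene

The longest carbon chain that includes the multiple bond has 9 carbons, so the parent hydride is nonane.
The chain contains a C=C double bond, so the unsaturation ending is -ene.
Choose the numbering such that numbering from this end puts the double bond at C-2 rather than C-7.
This places the double bond between C-2 and C-3; an ethyl group at C-4; an iodo group at C-1.
Prefixes are listed alphabetically: ethyl, iodo.
Putting it together: 4-ethyl-1-iodonon-2-ene.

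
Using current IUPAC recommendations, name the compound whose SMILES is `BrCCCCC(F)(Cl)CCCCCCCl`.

1-bromo-5,11-dichloro-5-fluoroundecane

The parent chain contains 11 carbons (undecane).
Number the chain so that the substituent locant set {1,5,5,11} is lower than {1,7,7,11} at the first point of difference.
With this numbering: a bromo group at C-1; chloro groups at C-5 and C-11; a fluoro group at C-5.
Prefixes are listed alphabetically: bromo, chloro, fluoro.
The name is 1-bromo-5,11-dichloro-5-fluoroundecane.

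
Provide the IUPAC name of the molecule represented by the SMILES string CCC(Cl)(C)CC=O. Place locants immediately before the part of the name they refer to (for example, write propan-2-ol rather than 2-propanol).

3-chloro-3-methylpentanal

The longest chain bearing the –CHO group is 5 carbons long (pentane).
An aldehyde (terminal –CHO) is the principal characteristic group, giving the suffix -al.
Choose the numbering such that the aldehyde carbon is C-1 by definition.
With this numbering: a chloro group at C-3; a methyl group at C-3.
Prefixes are listed alphabetically: chloro, methyl.
Assembling the pieces gives 3-chloro-3-methylpentanal.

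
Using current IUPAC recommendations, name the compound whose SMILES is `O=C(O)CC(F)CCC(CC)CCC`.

Counting along the main chain through the –COOH group gives 9 carbons: the parent is nonane.
The principal characteristic group is a carboxylic acid (terminal –COOH), named with the suffix -oic acid.
The numbering direction is chosen so that the carboxylic acid carbon is C-1 by definition.
With this numbering: an ethyl group at C-6; a fluoro group at C-3.
Substituent prefixes are cited in alphabetical order (multiplying prefixes like di-/tri- are ignored for ordering).
Assembling the pieces gives 6-ethyl-3-fluorononanoic acid.

6-ethyl-3-fluorononanoic acid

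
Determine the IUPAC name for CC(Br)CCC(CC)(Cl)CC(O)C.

The longest carbon chain that includes the –OH group has 8 carbons, so the parent hydride is octane.
The principal characteristic group is an alcohol (–OH), named with the suffix -ol.
The numbering direction is chosen so that numbering from this end puts the hydroxyl group at C-2 rather than C-7.
That gives the hydroxyl at C-2; a bromo group at C-7; a chloro group at C-4; an ethyl group at C-4.
The substituents are ordered alphabetically, ignoring any di-/tri- multipliers.
Putting it together: 7-bromo-4-chloro-4-ethyloctan-2-ol.

7-bromo-4-chloro-4-ethyloctan-2-ol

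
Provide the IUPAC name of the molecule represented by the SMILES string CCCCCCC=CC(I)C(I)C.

2,3-diiodoundec-4-ene

Counting along the main chain through the multiple bond gives 11 carbons: the parent is undecane.
The chain contains a C=C double bond, so the unsaturation ending is -ene.
The numbering direction is chosen so that numbering from this end puts the double bond at C-4 rather than C-7.
That gives the double bond between C-4 and C-5; iodo groups at C-2 and C-3.
The name is 2,3-diiodoundec-4-ene.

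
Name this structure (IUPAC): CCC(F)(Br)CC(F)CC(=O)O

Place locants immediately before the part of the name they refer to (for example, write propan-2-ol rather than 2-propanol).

Counting along the main chain through the –COOH group gives 7 carbons: the parent is heptane.
A carboxylic acid (terminal –COOH) is the principal characteristic group, giving the suffix -oic acid.
The numbering direction is chosen so that the carboxylic acid carbon is C-1 by definition.
This places a bromo group at C-5; fluoro groups at C-3 and C-5.
Substituent prefixes are cited in alphabetical order (multiplying prefixes like di-/tri- are ignored for ordering).
Putting it together: 5-bromo-3,5-difluoroheptanoic acid.

5-bromo-3,5-difluoroheptanoic acid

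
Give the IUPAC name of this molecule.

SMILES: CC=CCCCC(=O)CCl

Counting along the main chain through the carbonyl and the multiple bond gives 8 carbons: the parent is octane.
The principal characteristic group is a ketone (C=O on an internal carbon), named with the suffix -one.
A C=C double bond in the chain gives the infix -ene-.
Choose the numbering such that numbering from this end puts the carbonyl group at C-2 rather than C-7.
That gives the carbonyl at C-2; the double bond between C-6 and C-7; a chloro group at C-1.
The name is 1-chlorooct-6-en-2-one.

1-chlorooct-6-en-2-one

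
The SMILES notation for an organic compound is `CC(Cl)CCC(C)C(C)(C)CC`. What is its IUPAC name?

2-chloro-5,6,6-trimethyloctane

The longest continuous carbon chain has 8 atoms, so the parent hydride is octane.
Choose the numbering such that the substituent locant set {2,5,6,6} is lower than {3,3,4,7} at the first point of difference.
This places a chloro group at C-2; methyl groups at C-5 and C-6 (×2).
The substituents are ordered alphabetically, ignoring any di-/tri- multipliers.
Assembling the pieces gives 2-chloro-5,6,6-trimethyloctane.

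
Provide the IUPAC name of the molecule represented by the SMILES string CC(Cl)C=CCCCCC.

2-chloronon-3-ene

The longest carbon chain that includes the multiple bond has 9 carbons, so the parent hydride is nonane.
There is one C=C double bond, indicated by the ending -ene.
The numbering direction is chosen so that numbering from this end puts the double bond at C-3 rather than C-6.
With this numbering: the double bond between C-3 and C-4; a chloro group at C-2.
Assembling the pieces gives 2-chloronon-3-ene.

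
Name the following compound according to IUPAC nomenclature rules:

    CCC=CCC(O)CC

Counting along the main chain through the –OH group and the multiple bond gives 8 carbons: the parent is octane.
The highest-priority functional group is an alcohol (–OH), so the name ends in -ol.
A C=C double bond in the chain gives the infix -ene-.
The numbering direction is chosen so that numbering from this end puts the hydroxyl group at C-3 rather than C-6.
That gives the hydroxyl at C-3; the double bond between C-5 and C-6.
Putting it together: oct-5-en-3-ol.

oct-5-en-3-ol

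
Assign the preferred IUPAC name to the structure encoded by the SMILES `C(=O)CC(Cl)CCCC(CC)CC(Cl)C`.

3,9-dichloro-7-ethyldecanal

The longest chain bearing the –CHO group is 10 carbons long (decane).
The principal characteristic group is an aldehyde (terminal –CHO), named with the suffix -al.
Choose the numbering such that the aldehyde carbon is C-1 by definition.
That gives chloro groups at C-3 and C-9; an ethyl group at C-7.
Prefixes are listed alphabetically: chloro, ethyl.
The name is 3,9-dichloro-7-ethyldecanal.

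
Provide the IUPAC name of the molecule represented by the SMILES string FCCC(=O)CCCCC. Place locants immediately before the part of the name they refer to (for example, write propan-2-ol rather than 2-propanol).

The longest carbon chain that includes the carbonyl has 8 carbons, so the parent hydride is octane.
A ketone (C=O on an internal carbon) is the principal characteristic group, giving the suffix -one.
Number the chain so that numbering from this end puts the carbonyl group at C-3 rather than C-6.
That gives the carbonyl at C-3; a fluoro group at C-1.
Putting it together: 1-fluorooctan-3-one.

1-fluorooctan-3-one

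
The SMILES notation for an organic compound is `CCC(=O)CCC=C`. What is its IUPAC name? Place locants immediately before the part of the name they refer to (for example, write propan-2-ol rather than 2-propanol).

The longest chain bearing the carbonyl and the multiple bond is 7 carbons long (heptane).
The principal characteristic group is a ketone (C=O on an internal carbon), named with the suffix -one.
The chain contains a C=C double bond, so the unsaturation ending is -ene.
Choose the numbering such that numbering from this end puts the carbonyl group at C-3 rather than C-5.
With this numbering: the carbonyl at C-3; the double bond between C-6 and C-7.
Assembling the pieces gives hept-6-en-3-one.

hept-6-en-3-one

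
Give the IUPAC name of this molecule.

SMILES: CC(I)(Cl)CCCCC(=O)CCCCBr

1-bromo-10-chloro-10-iodoundecan-5-one

The longest carbon chain that includes the carbonyl has 11 carbons, so the parent hydride is undecane.
A ketone (C=O on an internal carbon) is the principal characteristic group, giving the suffix -one.
Choose the numbering such that numbering from this end puts the carbonyl group at C-5 rather than C-7.
With this numbering: the carbonyl at C-5; a bromo group at C-1; a chloro group at C-10; an iodo group at C-10.
The substituents are ordered alphabetically, ignoring any di-/tri- multipliers.
Assembling the pieces gives 1-bromo-10-chloro-10-iodoundecan-5-one.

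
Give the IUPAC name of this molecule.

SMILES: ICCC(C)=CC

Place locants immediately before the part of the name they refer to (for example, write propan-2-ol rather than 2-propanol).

5-iodo-3-methylpent-2-ene

The longest carbon chain that includes the multiple bond has 5 carbons, so the parent hydride is pentane.
The chain contains a C=C double bond, so the unsaturation ending is -ene.
The numbering direction is chosen so that numbering from this end puts the double bond at C-2 rather than C-3.
With this numbering: the double bond between C-2 and C-3; an iodo group at C-5; a methyl group at C-3.
Substituent prefixes are cited in alphabetical order (multiplying prefixes like di-/tri- are ignored for ordering).
The name is 5-iodo-3-methylpent-2-ene.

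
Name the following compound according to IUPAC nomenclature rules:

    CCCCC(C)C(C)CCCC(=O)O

5,6-dimethyldecanoic acid

The longest chain bearing the –COOH group is 10 carbons long (decane).
The principal characteristic group is a carboxylic acid (terminal –COOH), named with the suffix -oic acid.
Choose the numbering such that the carboxylic acid carbon is C-1 by definition.
That gives methyl groups at C-5 and C-6.
Putting it together: 5,6-dimethyldecanoic acid.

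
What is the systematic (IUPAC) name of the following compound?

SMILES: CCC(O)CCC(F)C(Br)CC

The longest carbon chain that includes the –OH group has 9 carbons, so the parent hydride is nonane.
The highest-priority functional group is an alcohol (–OH), so the name ends in -ol.
Number the chain so that numbering from this end puts the hydroxyl group at C-3 rather than C-7.
This places the hydroxyl at C-3; a bromo group at C-7; a fluoro group at C-6.
The substituents are ordered alphabetically, ignoring any di-/tri- multipliers.
Putting it together: 7-bromo-6-fluorononan-3-ol.

7-bromo-6-fluorononan-3-ol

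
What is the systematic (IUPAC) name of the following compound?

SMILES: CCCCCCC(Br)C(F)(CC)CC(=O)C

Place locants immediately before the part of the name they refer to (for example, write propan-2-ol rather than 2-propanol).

Counting along the main chain through the carbonyl gives 11 carbons: the parent is undecane.
The highest-priority functional group is a ketone (C=O on an internal carbon), so the name ends in -one.
Number the chain so that numbering from this end puts the carbonyl group at C-2 rather than C-10.
That gives the carbonyl at C-2; a bromo group at C-5; an ethyl group at C-4; a fluoro group at C-4.
The substituents are ordered alphabetically, ignoring any di-/tri- multipliers.
The name is 5-bromo-4-ethyl-4-fluoroundecan-2-one.

5-bromo-4-ethyl-4-fluoroundecan-2-one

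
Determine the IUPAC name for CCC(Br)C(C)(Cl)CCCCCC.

The longest continuous carbon chain has 10 atoms, so the parent hydride is decane.
Choose the numbering such that the substituent locant set {3,4,4} is lower than {7,7,8} at the first point of difference.
That gives a bromo group at C-3; a chloro group at C-4; a methyl group at C-4.
Prefixes are listed alphabetically: bromo, chloro, methyl.
The name is 3-bromo-4-chloro-4-methyldecane.

3-bromo-4-chloro-4-methyldecane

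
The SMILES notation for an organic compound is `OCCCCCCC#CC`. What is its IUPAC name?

The longest carbon chain that includes the –OH group and the multiple bond has 9 carbons, so the parent hydride is nonane.
An alcohol (–OH) is the principal characteristic group, giving the suffix -ol.
A C≡C triple bond in the chain gives the infix -yne-.
The numbering direction is chosen so that numbering from this end puts the hydroxyl group at C-1 rather than C-9.
This places the hydroxyl at C-1; the triple bond between C-7 and C-8.
Assembling the pieces gives non-7-yn-1-ol.

non-7-yn-1-ol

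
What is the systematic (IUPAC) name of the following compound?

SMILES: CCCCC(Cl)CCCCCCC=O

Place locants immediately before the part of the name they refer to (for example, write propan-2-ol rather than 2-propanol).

The longest chain bearing the –CHO group is 12 carbons long (dodecane).
The principal characteristic group is an aldehyde (terminal –CHO), named with the suffix -al.
Number the chain so that the aldehyde carbon is C-1 by definition.
That gives a chloro group at C-8.
Assembling the pieces gives 8-chlorododecanal.

8-chlorododecanal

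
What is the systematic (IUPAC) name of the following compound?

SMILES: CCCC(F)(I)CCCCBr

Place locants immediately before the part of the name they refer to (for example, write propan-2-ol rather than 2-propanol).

The parent chain contains 8 carbons (octane).
Choose the numbering such that the substituent locant set {1,5,5} is lower than {4,4,8} at the first point of difference.
That gives a bromo group at C-1; a fluoro group at C-5; an iodo group at C-5.
Prefixes are listed alphabetically: bromo, fluoro, iodo.
The name is 1-bromo-5-fluoro-5-iodooctane.

1-bromo-5-fluoro-5-iodooctane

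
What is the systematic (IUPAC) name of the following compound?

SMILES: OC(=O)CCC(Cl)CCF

4-chloro-6-fluorohexanoic acid

The longest carbon chain that includes the –COOH group has 6 carbons, so the parent hydride is hexane.
The principal characteristic group is a carboxylic acid (terminal –COOH), named with the suffix -oic acid.
The numbering direction is chosen so that the carboxylic acid carbon is C-1 by definition.
With this numbering: a chloro group at C-4; a fluoro group at C-6.
Prefixes are listed alphabetically: chloro, fluoro.
Assembling the pieces gives 4-chloro-6-fluorohexanoic acid.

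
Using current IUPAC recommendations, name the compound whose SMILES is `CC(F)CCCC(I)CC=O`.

7-fluoro-3-iodooctanal

The longest chain bearing the –CHO group is 8 carbons long (octane).
An aldehyde (terminal –CHO) is the principal characteristic group, giving the suffix -al.
Number the chain so that the aldehyde carbon is C-1 by definition.
This places a fluoro group at C-7; an iodo group at C-3.
The substituents are ordered alphabetically, ignoring any di-/tri- multipliers.
Putting it together: 7-fluoro-3-iodooctanal.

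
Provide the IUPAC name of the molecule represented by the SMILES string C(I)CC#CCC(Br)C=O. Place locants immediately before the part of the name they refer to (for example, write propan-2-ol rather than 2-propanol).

The longest carbon chain that includes the –CHO group and the multiple bond has 7 carbons, so the parent hydride is heptane.
An aldehyde (terminal –CHO) is the principal characteristic group, giving the suffix -al.
A C≡C triple bond in the chain gives the infix -yne-.
Number the chain so that the aldehyde carbon is C-1 by definition.
That gives the triple bond between C-4 and C-5; a bromo group at C-2; an iodo group at C-7.
Substituent prefixes are cited in alphabetical order (multiplying prefixes like di-/tri- are ignored for ordering).
Putting it together: 2-bromo-7-iodohept-4-ynal.

2-bromo-7-iodohept-4-ynal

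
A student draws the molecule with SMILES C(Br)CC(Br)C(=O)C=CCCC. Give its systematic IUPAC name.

1,3-dibromonon-5-en-4-one

The longest carbon chain that includes the carbonyl and the multiple bond has 9 carbons, so the parent hydride is nonane.
The principal characteristic group is a ketone (C=O on an internal carbon), named with the suffix -one.
A C=C double bond in the chain gives the infix -ene-.
Choose the numbering such that numbering from this end puts the carbonyl group at C-4 rather than C-6.
This places the carbonyl at C-4; the double bond between C-5 and C-6; bromo groups at C-1 and C-3.
Assembling the pieces gives 1,3-dibromonon-5-en-4-one.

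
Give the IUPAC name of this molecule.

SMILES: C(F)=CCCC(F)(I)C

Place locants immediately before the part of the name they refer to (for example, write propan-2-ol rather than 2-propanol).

The longest carbon chain that includes the multiple bond has 6 carbons, so the parent hydride is hexane.
The chain contains a C=C double bond, so the unsaturation ending is -ene.
Choose the numbering such that numbering from this end puts the double bond at C-1 rather than C-5.
That gives the double bond between C-1 and C-2; fluoro groups at C-1 and C-5; an iodo group at C-5.
Substituent prefixes are cited in alphabetical order (multiplying prefixes like di-/tri- are ignored for ordering).
Assembling the pieces gives 1,5-difluoro-5-iodohex-1-ene.

1,5-difluoro-5-iodohex-1-ene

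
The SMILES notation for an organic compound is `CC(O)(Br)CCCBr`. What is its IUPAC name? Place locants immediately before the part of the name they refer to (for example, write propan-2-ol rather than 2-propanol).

2,5-dibromopentan-2-ol

The longest carbon chain that includes the –OH group has 5 carbons, so the parent hydride is pentane.
The principal characteristic group is an alcohol (–OH), named with the suffix -ol.
Choose the numbering such that numbering from this end puts the hydroxyl group at C-2 rather than C-4.
With this numbering: the hydroxyl at C-2; bromo groups at C-2 and C-5.
Putting it together: 2,5-dibromopentan-2-ol.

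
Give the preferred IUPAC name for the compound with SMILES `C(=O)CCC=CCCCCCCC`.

dodec-4-enal

The longest chain bearing the –CHO group and the multiple bond is 12 carbons long (dodecane).
An aldehyde (terminal –CHO) is the principal characteristic group, giving the suffix -al.
The chain contains a C=C double bond, so the unsaturation ending is -ene.
Choose the numbering such that the aldehyde carbon is C-1 by definition.
This places the double bond between C-4 and C-5.
Assembling the pieces gives dodec-4-enal.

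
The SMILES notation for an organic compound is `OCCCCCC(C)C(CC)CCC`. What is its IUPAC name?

Counting along the main chain through the –OH group gives 10 carbons: the parent is decane.
The principal characteristic group is an alcohol (–OH), named with the suffix -ol.
Number the chain so that numbering from this end puts the hydroxyl group at C-1 rather than C-10.
That gives the hydroxyl at C-1; an ethyl group at C-7; a methyl group at C-6.
The substituents are ordered alphabetically, ignoring any di-/tri- multipliers.
The name is 7-ethyl-6-methyldecan-1-ol.

7-ethyl-6-methyldecan-1-ol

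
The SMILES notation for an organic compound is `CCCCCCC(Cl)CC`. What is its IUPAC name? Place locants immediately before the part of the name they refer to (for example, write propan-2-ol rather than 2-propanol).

3-chlorononane

The longest carbon chain is 9 atoms: the parent is nonane.
The numbering direction is chosen so that the substituent locant set {3} is lower than {7} at the first point of difference.
With this numbering: a chloro group at C-3.
Assembling the pieces gives 3-chlorononane.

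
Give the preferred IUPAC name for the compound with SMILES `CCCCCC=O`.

Counting along the main chain through the –CHO group gives 6 carbons: the parent is hexane.
The highest-priority functional group is an aldehyde (terminal –CHO), so the name ends in -al.
Choose the numbering such that the aldehyde carbon is C-1 by definition.
The name is hexanal.

hexanal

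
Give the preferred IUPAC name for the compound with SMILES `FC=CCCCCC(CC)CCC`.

Counting along the main chain through the multiple bond gives 10 carbons: the parent is decane.
A C=C double bond in the chain gives the infix -ene-.
The numbering direction is chosen so that numbering from this end puts the double bond at C-1 rather than C-9.
This places the double bond between C-1 and C-2; an ethyl group at C-7; a fluoro group at C-1.
Prefixes are listed alphabetically: ethyl, fluoro.
Assembling the pieces gives 7-ethyl-1-fluorodec-1-ene.

7-ethyl-1-fluorodec-1-ene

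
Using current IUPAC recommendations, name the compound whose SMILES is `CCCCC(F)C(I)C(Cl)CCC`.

4-chloro-6-fluoro-5-iododecane

The longest continuous carbon chain has 10 atoms, so the parent hydride is decane.
Number the chain so that the substituent locant set {4,5,6} is lower than {5,6,7} at the first point of difference.
With this numbering: a chloro group at C-4; a fluoro group at C-6; an iodo group at C-5.
Prefixes are listed alphabetically: chloro, fluoro, iodo.
Assembling the pieces gives 4-chloro-6-fluoro-5-iododecane.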